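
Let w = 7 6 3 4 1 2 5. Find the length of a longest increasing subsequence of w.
3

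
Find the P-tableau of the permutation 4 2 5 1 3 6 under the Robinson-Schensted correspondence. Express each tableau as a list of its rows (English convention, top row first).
P = [[1, 3, 6], [2, 5], [4]]

Insert 4: appended to row 1. P = [[4]].
Insert 2: 2 bumps 4 from row 1; 4 starts row 2. P = [[2], [4]].
Insert 5: appended to row 1. P = [[2, 5], [4]].
Insert 1: 1 bumps 2 from row 1; 2 bumps 4 from row 2; 4 starts row 3. P = [[1, 5], [2], [4]].
Insert 3: 3 bumps 5 from row 1; 5 appends to row 2. P = [[1, 3], [2, 5], [4]].
Insert 6: appended to row 1. P = [[1, 3, 6], [2, 5], [4]].

So P = [[1, 3, 6], [2, 5], [4]].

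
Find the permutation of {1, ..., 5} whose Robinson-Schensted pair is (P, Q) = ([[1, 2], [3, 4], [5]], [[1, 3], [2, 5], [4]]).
5 3 4 1 2

Reverse the RSK construction: for i from n down to 1, find the cell of Q containing i, remove the entry at that cell from P, and reverse-bump it up through P; the value ejected from row 1 is w(i).

Step i=5: Q has 5 at row 2, column 2; remove 4 from row 2 of P and reverse-bump: 4 enters row 1 and ejects 2. So w(5) = 2. P is now [[1, 4], [3], [5]].
Step i=4: Q has 4 at row 3, column 1; remove 5 from row 3 of P and reverse-bump: 5 enters row 2 and ejects 3; 3 enters row 1 and ejects 1. So w(4) = 1. P is now [[3, 4], [5]].
Step i=3: Q has 3 at row 1, column 2; remove that cell from P, ejecting 4. So w(3) = 4. P is now [[3], [5]].
Step i=2: Q has 2 at row 2, column 1; remove 5 from row 2 of P and reverse-bump: 5 enters row 1 and ejects 3. So w(2) = 3. P is now [[5]].
Step i=1: Q has 1 at row 1, column 1; remove that cell from P, ejecting 5. So w(1) = 5. P is now [].

So w = 5 3 4 1 2.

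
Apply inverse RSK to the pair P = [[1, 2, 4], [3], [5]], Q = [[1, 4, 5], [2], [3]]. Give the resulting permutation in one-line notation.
5 3 1 2 4

Reverse the RSK construction: for i from n down to 1, find the cell of Q containing i, remove the entry at that cell from P, and reverse-bump it up through P; the value ejected from row 1 is w(i).

Step i=5: Q has 5 at row 1, column 3; remove that cell from P, ejecting 4. So w(5) = 4. P is now [[1, 2], [3], [5]].
Step i=4: Q has 4 at row 1, column 2; remove that cell from P, ejecting 2. So w(4) = 2. P is now [[1], [3], [5]].
Step i=3: Q has 3 at row 3, column 1; remove 5 from row 3 of P and reverse-bump: 5 enters row 2 and ejects 3; 3 enters row 1 and ejects 1. So w(3) = 1. P is now [[3], [5]].
Step i=2: Q has 2 at row 2, column 1; remove 5 from row 2 of P and reverse-bump: 5 enters row 1 and ejects 3. So w(2) = 3. P is now [[5]].
Step i=1: Q has 1 at row 1, column 1; remove that cell from P, ejecting 5. So w(1) = 5. P is now [].

So w = 5 3 1 2 4.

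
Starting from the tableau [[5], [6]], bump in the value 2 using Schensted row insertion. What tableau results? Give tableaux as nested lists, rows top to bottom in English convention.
[[2], [5], [6]]

In row 1, 2 replaces 5 (the leftmost entry greater than 2); 5 is bumped to row 2. In row 2, 5 replaces 6 (the leftmost entry greater than 5); 6 is bumped to row 3. 6 starts a new row 3. The new tableau is [[2], [5], [6]].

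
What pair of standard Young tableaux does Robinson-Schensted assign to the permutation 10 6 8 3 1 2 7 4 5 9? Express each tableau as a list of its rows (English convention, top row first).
P = [[1, 2, 4, 5, 9], [3, 7], [6, 8], [10]], Q = [[1, 3, 7, 9, 10], [2, 6], [4, 8], [5]]

Insert each entry of the permutation into P by Schensted row insertion, recording in Q the position of each new cell.

After inserting 10: P = [[10]].
After inserting 6: P = [[6], [10]].
After inserting 8: P = [[6, 8], [10]].
After inserting 3: P = [[3, 8], [6], [10]].
After inserting 1: P = [[1, 8], [3], [6], [10]].
After inserting 2: P = [[1, 2], [3, 8], [6], [10]].
After inserting 7: P = [[1, 2, 7], [3, 8], [6], [10]].
After inserting 4: P = [[1, 2, 4], [3, 7], [6, 8], [10]].
After inserting 5: P = [[1, 2, 4, 5], [3, 7], [6, 8], [10]].
After inserting 9: P = [[1, 2, 4, 5, 9], [3, 7], [6, 8], [10]].

So P = [[1, 2, 4, 5, 9], [3, 7], [6, 8], [10]], Q = [[1, 3, 7, 9, 10], [2, 6], [4, 8], [5]].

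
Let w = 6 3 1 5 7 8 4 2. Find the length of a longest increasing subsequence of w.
4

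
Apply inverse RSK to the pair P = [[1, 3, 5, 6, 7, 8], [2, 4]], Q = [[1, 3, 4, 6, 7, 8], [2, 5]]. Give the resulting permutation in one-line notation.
2 1 4 5 3 6 7 8

Reverse the RSK construction: for i from n down to 1, find the cell of Q containing i, remove the entry at that cell from P, and reverse-bump it up through P; the value ejected from row 1 is w(i).

Step i=8: Q has 8 at row 1, column 6; remove that cell from P, ejecting 8. So w(8) = 8. P is now [[1, 3, 5, 6, 7], [2, 4]].
Step i=7: Q has 7 at row 1, column 5; remove that cell from P, ejecting 7. So w(7) = 7. P is now [[1, 3, 5, 6], [2, 4]].
Step i=6: Q has 6 at row 1, column 4; remove that cell from P, ejecting 6. So w(6) = 6. P is now [[1, 3, 5], [2, 4]].
Step i=5: Q has 5 at row 2, column 2; remove 4 from row 2 of P and reverse-bump: 4 enters row 1 and ejects 3. So w(5) = 3. P is now [[1, 4, 5], [2]].
Step i=4: Q has 4 at row 1, column 3; remove that cell from P, ejecting 5. So w(4) = 5. P is now [[1, 4], [2]].
Step i=3: Q has 3 at row 1, column 2; remove that cell from P, ejecting 4. So w(3) = 4. P is now [[1], [2]].
Step i=2: Q has 2 at row 2, column 1; remove 2 from row 2 of P and reverse-bump: 2 enters row 1 and ejects 1. So w(2) = 1. P is now [[2]].
Step i=1: Q has 1 at row 1, column 1; remove that cell from P, ejecting 2. So w(1) = 2. P is now [].

So w = 2 1 4 5 3 6 7 8.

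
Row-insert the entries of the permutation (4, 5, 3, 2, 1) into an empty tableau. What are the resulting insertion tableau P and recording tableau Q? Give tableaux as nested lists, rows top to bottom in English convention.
P = [[1, 5], [2], [3], [4]], Q = [[1, 2], [3], [4], [5]]

Insert each entry of the permutation into P by Schensted row insertion, recording in Q the position of each new cell.

Insert 4: appended to row 1. P = [[4]], Q = [[1]].
Insert 5: appended to row 1. P = [[4, 5]], Q = [[1, 2]].
Insert 3: 3 bumps 4 from row 1; 4 starts row 2. P = [[3, 5], [4]], Q = [[1, 2], [3]].
Insert 2: 2 bumps 3 from row 1; 3 bumps 4 from row 2; 4 starts row 3. P = [[2, 5], [3], [4]], Q = [[1, 2], [3], [4]].
Insert 1: 1 bumps 2 from row 1; 2 bumps 3 from row 2; 3 bumps 4 from row 3; 4 starts row 4. P = [[1, 5], [2], [3], [4]], Q = [[1, 2], [3], [4], [5]].

So P = [[1, 5], [2], [3], [4]], Q = [[1, 2], [3], [4], [5]].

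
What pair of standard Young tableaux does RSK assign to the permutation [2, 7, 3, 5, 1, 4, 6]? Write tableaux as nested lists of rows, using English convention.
P = [[1, 3, 4, 6], [2, 5], [7]], Q = [[1, 2, 4, 7], [3, 6], [5]]

Insert each entry of the permutation into P by Schensted row insertion, recording in Q the position of each new cell.

After inserting 2: P = [[2]].
After inserting 7: P = [[2, 7]].
After inserting 3: P = [[2, 3], [7]].
After inserting 5: P = [[2, 3, 5], [7]].
After inserting 1: P = [[1, 3, 5], [2], [7]].
After inserting 4: P = [[1, 3, 4], [2, 5], [7]].
After inserting 6: P = [[1, 3, 4, 6], [2, 5], [7]].

So P = [[1, 3, 4, 6], [2, 5], [7]], Q = [[1, 2, 4, 7], [3, 6], [5]].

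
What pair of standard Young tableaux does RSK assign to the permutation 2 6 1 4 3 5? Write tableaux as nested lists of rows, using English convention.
P = [[1, 3, 5], [2, 4], [6]], Q = [[1, 2, 6], [3, 4], [5]]

Insert each entry of the permutation into P by Schensted row insertion, recording in Q the position of each new cell.

Insert 2: appended to row 1. P = [[2]].
Insert 6: appended to row 1. P = [[2, 6]].
Insert 1: 1 bumps 2 from row 1; 2 starts row 2. P = [[1, 6], [2]].
Insert 4: 4 bumps 6 from row 1; 6 appends to row 2. P = [[1, 4], [2, 6]].
Insert 3: 3 bumps 4 from row 1; 4 bumps 6 from row 2; 6 starts row 3. P = [[1, 3], [2, 4], [6]].
Insert 5: appended to row 1. P = [[1, 3, 5], [2, 4], [6]].

So P = [[1, 3, 5], [2, 4], [6]], Q = [[1, 2, 6], [3, 4], [5]].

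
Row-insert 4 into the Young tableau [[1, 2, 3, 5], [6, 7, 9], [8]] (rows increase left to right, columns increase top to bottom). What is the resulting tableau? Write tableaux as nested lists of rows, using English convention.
In row 1, 4 replaces 5 (the leftmost entry greater than 4); 5 is bumped to row 2. In row 2, 5 replaces 6 (the leftmost entry greater than 5); 6 is bumped to row 3. In row 3, 6 replaces 8 (the leftmost entry greater than 6); 8 is bumped to row 4. 8 starts a new row 4. The new tableau is [[1, 2, 3, 4], [5, 7, 9], [6], [8]].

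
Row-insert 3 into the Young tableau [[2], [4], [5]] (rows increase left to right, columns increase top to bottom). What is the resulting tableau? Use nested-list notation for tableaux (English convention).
3 is larger than every entry of row 1, so it is appended to row 1. The new tableau is [[2, 3], [4], [5]].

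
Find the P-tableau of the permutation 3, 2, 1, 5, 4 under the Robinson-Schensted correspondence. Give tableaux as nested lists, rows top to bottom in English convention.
P = [[1, 4], [2, 5], [3]]

Insert 3: appended to row 1. P = [[3]].
Insert 2: 2 bumps 3 from row 1; 3 starts row 2. P = [[2], [3]].
Insert 1: 1 bumps 2 from row 1; 2 bumps 3 from row 2; 3 starts row 3. P = [[1], [2], [3]].
Insert 5: appended to row 1. P = [[1, 5], [2], [3]].
Insert 4: 4 bumps 5 from row 1; 5 appends to row 2. P = [[1, 4], [2, 5], [3]].

So P = [[1, 4], [2, 5], [3]].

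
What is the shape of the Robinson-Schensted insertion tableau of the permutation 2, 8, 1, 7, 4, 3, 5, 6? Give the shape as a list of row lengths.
Row-insert each entry into an empty tableau.

After inserting 2: P = [[2]].
After inserting 8: P = [[2, 8]].
After inserting 1: P = [[1, 8], [2]].
After inserting 7: P = [[1, 7], [2, 8]].
After inserting 4: P = [[1, 4], [2, 7], [8]].
After inserting 3: P = [[1, 3], [2, 4], [7], [8]].
After inserting 5: P = [[1, 3, 5], [2, 4], [7], [8]].
After inserting 6: P = [[1, 3, 5, 6], [2, 4], [7], [8]].

The final insertion tableau P = [[1, 3, 5, 6], [2, 4], [7], [8]] has shape [4, 2, 1, 1].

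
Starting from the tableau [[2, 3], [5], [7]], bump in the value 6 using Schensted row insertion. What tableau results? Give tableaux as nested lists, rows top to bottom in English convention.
6 is larger than every entry of row 1, so it is appended to row 1. The new tableau is [[2, 3, 6], [5], [7]].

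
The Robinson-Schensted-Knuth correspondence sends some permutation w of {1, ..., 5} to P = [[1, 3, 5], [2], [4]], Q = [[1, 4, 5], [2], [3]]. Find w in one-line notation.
Reverse the RSK construction: for i from n down to 1, find the cell of Q containing i, remove the entry at that cell from P, and reverse-bump it up through P; the value ejected from row 1 is w(i).

Step i=5: Q has 5 at row 1, column 3; remove that cell from P, ejecting 5. So w(5) = 5. P is now [[1, 3], [2], [4]].
Step i=4: Q has 4 at row 1, column 2; remove that cell from P, ejecting 3. So w(4) = 3. P is now [[1], [2], [4]].
Step i=3: Q has 3 at row 3, column 1; remove 4 from row 3 of P and reverse-bump: 4 enters row 2 and ejects 2; 2 enters row 1 and ejects 1. So w(3) = 1. P is now [[2], [4]].
Step i=2: Q has 2 at row 2, column 1; remove 4 from row 2 of P and reverse-bump: 4 enters row 1 and ejects 2. So w(2) = 2. P is now [[4]].
Step i=1: Q has 1 at row 1, column 1; remove that cell from P, ejecting 4. So w(1) = 4. P is now [].

So w = 4 2 1 3 5.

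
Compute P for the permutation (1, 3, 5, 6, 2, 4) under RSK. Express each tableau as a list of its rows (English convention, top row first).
Insert 1: appended to row 1. P = [[1]].
Insert 3: appended to row 1. P = [[1, 3]].
Insert 5: appended to row 1. P = [[1, 3, 5]].
Insert 6: appended to row 1. P = [[1, 3, 5, 6]].
Insert 2: 2 bumps 3 from row 1; 3 starts row 2. P = [[1, 2, 5, 6], [3]].
Insert 4: 4 bumps 5 from row 1; 5 appends to row 2. P = [[1, 2, 4, 6], [3, 5]].

So P = [[1, 2, 4, 6], [3, 5]].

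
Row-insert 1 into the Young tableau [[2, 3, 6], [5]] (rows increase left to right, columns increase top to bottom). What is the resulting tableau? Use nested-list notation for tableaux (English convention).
In row 1, 1 replaces 2 (the leftmost entry greater than 1); 2 is bumped to row 2. In row 2, 2 replaces 5 (the leftmost entry greater than 2); 5 is bumped to row 3. 5 starts a new row 3. The new tableau is [[1, 3, 6], [2], [5]].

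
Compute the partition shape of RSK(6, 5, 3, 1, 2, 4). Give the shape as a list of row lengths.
Row-insert each entry into an empty tableau.

After inserting 6: P = [[6]].
After inserting 5: P = [[5], [6]].
After inserting 3: P = [[3], [5], [6]].
After inserting 1: P = [[1], [3], [5], [6]].
After inserting 2: P = [[1, 2], [3], [5], [6]].
After inserting 4: P = [[1, 2, 4], [3], [5], [6]].

The final insertion tableau P = [[1, 2, 4], [3], [5], [6]] has shape [3, 1, 1, 1].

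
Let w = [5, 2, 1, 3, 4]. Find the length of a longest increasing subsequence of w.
3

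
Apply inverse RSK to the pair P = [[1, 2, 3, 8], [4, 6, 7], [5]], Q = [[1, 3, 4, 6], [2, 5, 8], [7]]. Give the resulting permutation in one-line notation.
5 1 6 7 4 8 2 3

Reverse the RSK construction: for i from n down to 1, find the cell of Q containing i, remove the entry at that cell from P, and reverse-bump it up through P; the value ejected from row 1 is w(i).

Step i=8: Q has 8 at row 2, column 3; remove 7 from row 2 of P and reverse-bump: 7 enters row 1 and ejects 3. So w(8) = 3. P is now [[1, 2, 7, 8], [4, 6], [5]].
Step i=7: Q has 7 at row 3, column 1; remove 5 from row 3 of P and reverse-bump: 5 enters row 2 and ejects 4; 4 enters row 1 and ejects 2. So w(7) = 2. P is now [[1, 4, 7, 8], [5, 6]].
Step i=6: Q has 6 at row 1, column 4; remove that cell from P, ejecting 8. So w(6) = 8. P is now [[1, 4, 7], [5, 6]].
Step i=5: Q has 5 at row 2, column 2; remove 6 from row 2 of P and reverse-bump: 6 enters row 1 and ejects 4. So w(5) = 4. P is now [[1, 6, 7], [5]].
Step i=4: Q has 4 at row 1, column 3; remove that cell from P, ejecting 7. So w(4) = 7. P is now [[1, 6], [5]].
Step i=3: Q has 3 at row 1, column 2; remove that cell from P, ejecting 6. So w(3) = 6. P is now [[1], [5]].
Step i=2: Q has 2 at row 2, column 1; remove 5 from row 2 of P and reverse-bump: 5 enters row 1 and ejects 1. So w(2) = 1. P is now [[5]].
Step i=1: Q has 1 at row 1, column 1; remove that cell from P, ejecting 5. So w(1) = 5. P is now [].

So w = 5 1 6 7 4 8 2 3.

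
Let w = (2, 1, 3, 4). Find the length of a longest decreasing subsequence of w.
2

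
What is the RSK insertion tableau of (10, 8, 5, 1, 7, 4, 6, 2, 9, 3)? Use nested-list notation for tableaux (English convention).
After inserting 10: P = [[10]].
After inserting 8: P = [[8], [10]].
After inserting 5: P = [[5], [8], [10]].
After inserting 1: P = [[1], [5], [8], [10]].
After inserting 7: P = [[1, 7], [5], [8], [10]].
After inserting 4: P = [[1, 4], [5, 7], [8], [10]].
After inserting 6: P = [[1, 4, 6], [5, 7], [8], [10]].
After inserting 2: P = [[1, 2, 6], [4, 7], [5], [8], [10]].
After inserting 9: P = [[1, 2, 6, 9], [4, 7], [5], [8], [10]].
After inserting 3: P = [[1, 2, 3, 9], [4, 6], [5, 7], [8], [10]].

So P = [[1, 2, 3, 9], [4, 6], [5, 7], [8], [10]].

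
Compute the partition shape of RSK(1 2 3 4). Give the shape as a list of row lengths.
[4]

Row-insert each entry into an empty tableau.

After inserting 1: P = [[1]].
After inserting 2: P = [[1, 2]].
After inserting 3: P = [[1, 2, 3]].
After inserting 4: P = [[1, 2, 3, 4]].

The final insertion tableau P = [[1, 2, 3, 4]] has shape [4].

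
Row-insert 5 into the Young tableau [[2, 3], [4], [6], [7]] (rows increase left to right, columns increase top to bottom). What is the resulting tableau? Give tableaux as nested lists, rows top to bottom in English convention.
5 is larger than every entry of row 1, so it is appended to row 1. The new tableau is [[2, 3, 5], [4], [6], [7]].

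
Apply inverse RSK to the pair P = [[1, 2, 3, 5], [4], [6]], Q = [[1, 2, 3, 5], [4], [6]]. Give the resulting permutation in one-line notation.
1 2 6 4 5 3

Reverse the RSK construction: for i from n down to 1, find the cell of Q containing i, remove the entry at that cell from P, and reverse-bump it up through P; the value ejected from row 1 is w(i).

Step i=6: Q has 6 at row 3, column 1; remove 6 from row 3 of P and reverse-bump: 6 enters row 2 and ejects 4; 4 enters row 1 and ejects 3. So w(6) = 3. P is now [[1, 2, 4, 5], [6]].
Step i=5: Q has 5 at row 1, column 4; remove that cell from P, ejecting 5. So w(5) = 5. P is now [[1, 2, 4], [6]].
Step i=4: Q has 4 at row 2, column 1; remove 6 from row 2 of P and reverse-bump: 6 enters row 1 and ejects 4. So w(4) = 4. P is now [[1, 2, 6]].
Step i=3: Q has 3 at row 1, column 3; remove that cell from P, ejecting 6. So w(3) = 6. P is now [[1, 2]].
Step i=2: Q has 2 at row 1, column 2; remove that cell from P, ejecting 2. So w(2) = 2. P is now [[1]].
Step i=1: Q has 1 at row 1, column 1; remove that cell from P, ejecting 1. So w(1) = 1. P is now [].

So w = 1 2 6 4 5 3.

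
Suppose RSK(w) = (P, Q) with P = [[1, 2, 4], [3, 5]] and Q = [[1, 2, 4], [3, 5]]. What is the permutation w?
1 3 2 5 4

Reverse the RSK construction: for i from n down to 1, find the cell of Q containing i, remove the entry at that cell from P, and reverse-bump it up through P; the value ejected from row 1 is w(i).

Step i=5: Q has 5 at row 2, column 2; remove 5 from row 2 of P and reverse-bump: 5 enters row 1 and ejects 4. So w(5) = 4. P is now [[1, 2, 5], [3]].
Step i=4: Q has 4 at row 1, column 3; remove that cell from P, ejecting 5. So w(4) = 5. P is now [[1, 2], [3]].
Step i=3: Q has 3 at row 2, column 1; remove 3 from row 2 of P and reverse-bump: 3 enters row 1 and ejects 2. So w(3) = 2. P is now [[1, 3]].
Step i=2: Q has 2 at row 1, column 2; remove that cell from P, ejecting 3. So w(2) = 3. P is now [[1]].
Step i=1: Q has 1 at row 1, column 1; remove that cell from P, ejecting 1. So w(1) = 1. P is now [].

So w = 1 3 2 5 4.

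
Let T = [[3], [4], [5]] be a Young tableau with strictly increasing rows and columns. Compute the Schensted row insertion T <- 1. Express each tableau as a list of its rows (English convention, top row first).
In row 1, 1 replaces 3 (the leftmost entry greater than 1); 3 is bumped to row 2. In row 2, 3 replaces 4 (the leftmost entry greater than 3); 4 is bumped to row 3. In row 3, 4 replaces 5 (the leftmost entry greater than 4); 5 is bumped to row 4. 5 starts a new row 4. The new tableau is [[1], [3], [4], [5]].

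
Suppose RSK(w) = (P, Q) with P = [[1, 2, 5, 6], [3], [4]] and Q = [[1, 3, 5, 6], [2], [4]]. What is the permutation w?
4 1 3 2 5 6

Reverse the RSK construction: for i from n down to 1, find the cell of Q containing i, remove the entry at that cell from P, and reverse-bump it up through P; the value ejected from row 1 is w(i).

Step i=6: Q has 6 at row 1, column 4; remove that cell from P, ejecting 6. So w(6) = 6. P is now [[1, 2, 5], [3], [4]].
Step i=5: Q has 5 at row 1, column 3; remove that cell from P, ejecting 5. So w(5) = 5. P is now [[1, 2], [3], [4]].
Step i=4: Q has 4 at row 3, column 1; remove 4 from row 3 of P and reverse-bump: 4 enters row 2 and ejects 3; 3 enters row 1 and ejects 2. So w(4) = 2. P is now [[1, 3], [4]].
Step i=3: Q has 3 at row 1, column 2; remove that cell from P, ejecting 3. So w(3) = 3. P is now [[1], [4]].
Step i=2: Q has 2 at row 2, column 1; remove 4 from row 2 of P and reverse-bump: 4 enters row 1 and ejects 1. So w(2) = 1. P is now [[4]].
Step i=1: Q has 1 at row 1, column 1; remove that cell from P, ejecting 4. So w(1) = 4. P is now [].

So w = 4 1 3 2 5 6.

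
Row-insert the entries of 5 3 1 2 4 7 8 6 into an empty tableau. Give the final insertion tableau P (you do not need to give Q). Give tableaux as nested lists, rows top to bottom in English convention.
P = [[1, 2, 4, 6, 8], [3, 7], [5]]

Insert 5: appended to row 1. P = [[5]].
Insert 3: 3 bumps 5 from row 1; 5 starts row 2. P = [[3], [5]].
Insert 1: 1 bumps 3 from row 1; 3 bumps 5 from row 2; 5 starts row 3. P = [[1], [3], [5]].
Insert 2: appended to row 1. P = [[1, 2], [3], [5]].
Insert 4: appended to row 1. P = [[1, 2, 4], [3], [5]].
Insert 7: appended to row 1. P = [[1, 2, 4, 7], [3], [5]].
Insert 8: appended to row 1. P = [[1, 2, 4, 7, 8], [3], [5]].
Insert 6: 6 bumps 7 from row 1; 7 appends to row 2. P = [[1, 2, 4, 6, 8], [3, 7], [5]].

So P = [[1, 2, 4, 6, 8], [3, 7], [5]].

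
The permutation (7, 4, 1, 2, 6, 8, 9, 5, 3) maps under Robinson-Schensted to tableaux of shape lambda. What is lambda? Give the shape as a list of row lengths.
Row-insert each entry into an empty tableau.

After inserting 7: P = [[7]].
After inserting 4: P = [[4], [7]].
After inserting 1: P = [[1], [4], [7]].
After inserting 2: P = [[1, 2], [4], [7]].
After inserting 6: P = [[1, 2, 6], [4], [7]].
After inserting 8: P = [[1, 2, 6, 8], [4], [7]].
After inserting 9: P = [[1, 2, 6, 8, 9], [4], [7]].
After inserting 5: P = [[1, 2, 5, 8, 9], [4, 6], [7]].
After inserting 3: P = [[1, 2, 3, 8, 9], [4, 5], [6], [7]].

The final insertion tableau P = [[1, 2, 3, 8, 9], [4, 5], [6], [7]] has shape [5, 2, 1, 1].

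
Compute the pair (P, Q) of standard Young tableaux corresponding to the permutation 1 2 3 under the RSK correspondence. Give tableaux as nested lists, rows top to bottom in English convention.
Insert each entry of the permutation into P by Schensted row insertion, recording in Q the position of each new cell.

After inserting 1: P = [[1]].
After inserting 2: P = [[1, 2]].
After inserting 3: P = [[1, 2, 3]].

So P = [[1, 2, 3]], Q = [[1, 2, 3]].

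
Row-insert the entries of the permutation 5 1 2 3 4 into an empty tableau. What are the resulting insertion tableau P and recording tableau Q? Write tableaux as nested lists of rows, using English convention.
Insert each entry of the permutation into P by Schensted row insertion, recording in Q the position of each new cell.

Insert 5: appended to row 1. P = [[5]].
Insert 1: 1 bumps 5 from row 1; 5 starts row 2. P = [[1], [5]].
Insert 2: appended to row 1. P = [[1, 2], [5]].
Insert 3: appended to row 1. P = [[1, 2, 3], [5]].
Insert 4: appended to row 1. P = [[1, 2, 3, 4], [5]].

So P = [[1, 2, 3, 4], [5]], Q = [[1, 3, 4, 5], [2]].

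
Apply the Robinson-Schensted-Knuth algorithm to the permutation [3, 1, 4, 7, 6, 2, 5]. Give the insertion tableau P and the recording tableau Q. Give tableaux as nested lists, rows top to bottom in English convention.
Insert each entry of the permutation into P by Schensted row insertion, recording in Q the position of each new cell.

Insert 3: appended to row 1. P = [[3]], Q = [[1]].
Insert 1: 1 bumps 3 from row 1; 3 starts row 2. P = [[1], [3]], Q = [[1], [2]].
Insert 4: appended to row 1. P = [[1, 4], [3]], Q = [[1, 3], [2]].
Insert 7: appended to row 1. P = [[1, 4, 7], [3]], Q = [[1, 3, 4], [2]].
Insert 6: 6 bumps 7 from row 1; 7 appends to row 2. P = [[1, 4, 6], [3, 7]], Q = [[1, 3, 4], [2, 5]].
Insert 2: 2 bumps 4 from row 1; 4 bumps 7 from row 2; 7 starts row 3. P = [[1, 2, 6], [3, 4], [7]], Q = [[1, 3, 4], [2, 5], [6]].
Insert 5: 5 bumps 6 from row 1; 6 appends to row 2. P = [[1, 2, 5], [3, 4, 6], [7]], Q = [[1, 3, 4], [2, 5, 7], [6]].

So P = [[1, 2, 5], [3, 4, 6], [7]], Q = [[1, 3, 4], [2, 5, 7], [6]].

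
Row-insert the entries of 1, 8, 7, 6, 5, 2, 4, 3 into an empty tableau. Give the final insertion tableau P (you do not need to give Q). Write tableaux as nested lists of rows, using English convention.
Insert 1: appended to row 1. P = [[1]].
Insert 8: appended to row 1. P = [[1, 8]].
Insert 7: 7 bumps 8 from row 1; 8 starts row 2. P = [[1, 7], [8]].
Insert 6: 6 bumps 7 from row 1; 7 bumps 8 from row 2; 8 starts row 3. P = [[1, 6], [7], [8]].
Insert 5: 5 bumps 6 from row 1; 6 bumps 7 from row 2; 7 bumps 8 from row 3; 8 starts row 4. P = [[1, 5], [6], [7], [8]].
Insert 2: 2 bumps 5 from row 1; 5 bumps 6 from row 2; 6 bumps 7 from row 3; 7 bumps 8 from row 4; 8 starts row 5. P = [[1, 2], [5], [6], [7], [8]].
Insert 4: appended to row 1. P = [[1, 2, 4], [5], [6], [7], [8]].
Insert 3: 3 bumps 4 from row 1; 4 bumps 5 from row 2; 5 bumps 6 from row 3; 6 bumps 7 from row 4; 7 bumps 8 from row 5; 8 starts row 6. P = [[1, 2, 3], [4], [5], [6], [7], [8]].

So P = [[1, 2, 3], [4], [5], [6], [7], [8]].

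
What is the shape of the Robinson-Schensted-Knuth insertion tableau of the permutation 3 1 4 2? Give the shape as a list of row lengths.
RSK row insertion gives P = [[1, 2], [3, 4]], which has shape [2, 2].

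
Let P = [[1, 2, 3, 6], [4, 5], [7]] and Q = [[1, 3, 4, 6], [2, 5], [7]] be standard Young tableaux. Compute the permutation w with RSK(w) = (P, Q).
4 1 2 7 5 6 3

Reverse RSK: for i = n, n-1, ..., 1, locate i in Q, remove the corresponding corner cell from P, and reverse-bump its entry up through P; the value ejected from row 1 is w(i).

So w = 4 1 2 7 5 6 3.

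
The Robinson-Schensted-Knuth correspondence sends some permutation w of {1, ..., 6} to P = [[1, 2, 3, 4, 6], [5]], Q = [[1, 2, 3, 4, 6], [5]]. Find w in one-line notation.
Reverse the RSK construction: for i from n down to 1, find the cell of Q containing i, remove the entry at that cell from P, and reverse-bump it up through P; the value ejected from row 1 is w(i).

Step i=6: Q has 6 at row 1, column 5; remove that cell from P, ejecting 6. So w(6) = 6. P is now [[1, 2, 3, 4], [5]].
Step i=5: Q has 5 at row 2, column 1; remove 5 from row 2 of P and reverse-bump: 5 enters row 1 and ejects 4. So w(5) = 4. P is now [[1, 2, 3, 5]].
Step i=4: Q has 4 at row 1, column 4; remove that cell from P, ejecting 5. So w(4) = 5. P is now [[1, 2, 3]].
Step i=3: Q has 3 at row 1, column 3; remove that cell from P, ejecting 3. So w(3) = 3. P is now [[1, 2]].
Step i=2: Q has 2 at row 1, column 2; remove that cell from P, ejecting 2. So w(2) = 2. P is now [[1]].
Step i=1: Q has 1 at row 1, column 1; remove that cell from P, ejecting 1. So w(1) = 1. P is now [].

So w = 1 2 3 5 4 6.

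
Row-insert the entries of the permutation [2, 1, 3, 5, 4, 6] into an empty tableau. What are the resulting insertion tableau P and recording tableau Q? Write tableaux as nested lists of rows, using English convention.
P = [[1, 3, 4, 6], [2, 5]], Q = [[1, 3, 4, 6], [2, 5]]

Insert each entry of the permutation into P by Schensted row insertion, recording in Q the position of each new cell.

Insert 2: appended to row 1. P = [[2]].
Insert 1: 1 bumps 2 from row 1; 2 starts row 2. P = [[1], [2]].
Insert 3: appended to row 1. P = [[1, 3], [2]].
Insert 5: appended to row 1. P = [[1, 3, 5], [2]].
Insert 4: 4 bumps 5 from row 1; 5 appends to row 2. P = [[1, 3, 4], [2, 5]].
Insert 6: appended to row 1. P = [[1, 3, 4, 6], [2, 5]].

So P = [[1, 3, 4, 6], [2, 5]], Q = [[1, 3, 4, 6], [2, 5]].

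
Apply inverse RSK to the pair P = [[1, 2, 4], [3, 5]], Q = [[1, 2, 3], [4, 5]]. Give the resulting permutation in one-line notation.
1 3 5 2 4

Reverse RSK: for i = n, n-1, ..., 1, locate i in Q, remove the corresponding corner cell from P, and reverse-bump its entry up through P; the value ejected from row 1 is w(i).

So w = 1 3 5 2 4.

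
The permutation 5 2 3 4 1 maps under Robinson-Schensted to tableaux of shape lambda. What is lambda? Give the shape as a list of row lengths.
[3, 1, 1]

RSK row insertion gives P = [[1, 3, 4], [2], [5]], which has shape [3, 1, 1].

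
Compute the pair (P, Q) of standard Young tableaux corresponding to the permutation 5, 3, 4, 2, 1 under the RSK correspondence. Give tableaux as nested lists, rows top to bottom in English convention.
Insert each entry of the permutation into P by Schensted row insertion, recording in Q the position of each new cell.

Insert 5: appended to row 1. P = [[5]].
Insert 3: 3 bumps 5 from row 1; 5 starts row 2. P = [[3], [5]].
Insert 4: appended to row 1. P = [[3, 4], [5]].
Insert 2: 2 bumps 3 from row 1; 3 bumps 5 from row 2; 5 starts row 3. P = [[2, 4], [3], [5]].
Insert 1: 1 bumps 2 from row 1; 2 bumps 3 from row 2; 3 bumps 5 from row 3; 5 starts row 4. P = [[1, 4], [2], [3], [5]].

So P = [[1, 4], [2], [3], [5]], Q = [[1, 3], [2], [4], [5]].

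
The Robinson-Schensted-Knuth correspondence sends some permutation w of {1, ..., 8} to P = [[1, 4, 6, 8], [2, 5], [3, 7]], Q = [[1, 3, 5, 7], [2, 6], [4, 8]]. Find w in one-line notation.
3 2 5 1 7 6 8 4

Reverse the RSK construction: for i from n down to 1, find the cell of Q containing i, remove the entry at that cell from P, and reverse-bump it up through P; the value ejected from row 1 is w(i).

Step i=8: Q has 8 at row 3, column 2; remove 7 from row 3 of P and reverse-bump: 7 enters row 2 and ejects 5; 5 enters row 1 and ejects 4. So w(8) = 4. P is now [[1, 5, 6, 8], [2, 7], [3]].
Step i=7: Q has 7 at row 1, column 4; remove that cell from P, ejecting 8. So w(7) = 8. P is now [[1, 5, 6], [2, 7], [3]].
Step i=6: Q has 6 at row 2, column 2; remove 7 from row 2 of P and reverse-bump: 7 enters row 1 and ejects 6. So w(6) = 6. P is now [[1, 5, 7], [2], [3]].
Step i=5: Q has 5 at row 1, column 3; remove that cell from P, ejecting 7. So w(5) = 7. P is now [[1, 5], [2], [3]].
Step i=4: Q has 4 at row 3, column 1; remove 3 from row 3 of P and reverse-bump: 3 enters row 2 and ejects 2; 2 enters row 1 and ejects 1. So w(4) = 1. P is now [[2, 5], [3]].
Step i=3: Q has 3 at row 1, column 2; remove that cell from P, ejecting 5. So w(3) = 5. P is now [[2], [3]].
Step i=2: Q has 2 at row 2, column 1; remove 3 from row 2 of P and reverse-bump: 3 enters row 1 and ejects 2. So w(2) = 2. P is now [[3]].
Step i=1: Q has 1 at row 1, column 1; remove that cell from P, ejecting 3. So w(1) = 3. P is now [].

So w = 3 2 5 1 7 6 8 4.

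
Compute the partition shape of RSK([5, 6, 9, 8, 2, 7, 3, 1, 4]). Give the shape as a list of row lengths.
Row-insert each entry into an empty tableau.

After inserting 5: P = [[5]].
After inserting 6: P = [[5, 6]].
After inserting 9: P = [[5, 6, 9]].
After inserting 8: P = [[5, 6, 8], [9]].
After inserting 2: P = [[2, 6, 8], [5], [9]].
After inserting 7: P = [[2, 6, 7], [5, 8], [9]].
After inserting 3: P = [[2, 3, 7], [5, 6], [8], [9]].
After inserting 1: P = [[1, 3, 7], [2, 6], [5], [8], [9]].
After inserting 4: P = [[1, 3, 4], [2, 6, 7], [5], [8], [9]].

The final insertion tableau P = [[1, 3, 4], [2, 6, 7], [5], [8], [9]] has shape [3, 3, 1, 1, 1].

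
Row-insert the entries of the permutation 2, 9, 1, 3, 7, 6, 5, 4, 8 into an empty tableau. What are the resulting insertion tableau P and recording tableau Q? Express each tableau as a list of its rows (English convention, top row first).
Insert each entry of the permutation into P by Schensted row insertion, recording in Q the position of each new cell.

After inserting 2: P = [[2]].
After inserting 9: P = [[2, 9]].
After inserting 1: P = [[1, 9], [2]].
After inserting 3: P = [[1, 3], [2, 9]].
After inserting 7: P = [[1, 3, 7], [2, 9]].
After inserting 6: P = [[1, 3, 6], [2, 7], [9]].
After inserting 5: P = [[1, 3, 5], [2, 6], [7], [9]].
After inserting 4: P = [[1, 3, 4], [2, 5], [6], [7], [9]].
After inserting 8: P = [[1, 3, 4, 8], [2, 5], [6], [7], [9]].

So P = [[1, 3, 4, 8], [2, 5], [6], [7], [9]], Q = [[1, 2, 5, 9], [3, 4], [6], [7], [8]].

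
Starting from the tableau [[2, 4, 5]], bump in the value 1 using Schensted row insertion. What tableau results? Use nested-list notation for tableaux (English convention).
In row 1, 1 replaces 2 (the leftmost entry greater than 1); 2 is bumped to row 2. 2 starts a new row 2. The new tableau is [[1, 4, 5], [2]].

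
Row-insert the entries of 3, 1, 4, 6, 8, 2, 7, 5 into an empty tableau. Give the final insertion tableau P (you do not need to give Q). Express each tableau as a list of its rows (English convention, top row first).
After inserting 3: P = [[3]].
After inserting 1: P = [[1], [3]].
After inserting 4: P = [[1, 4], [3]].
After inserting 6: P = [[1, 4, 6], [3]].
After inserting 8: P = [[1, 4, 6, 8], [3]].
After inserting 2: P = [[1, 2, 6, 8], [3, 4]].
After inserting 7: P = [[1, 2, 6, 7], [3, 4, 8]].
After inserting 5: P = [[1, 2, 5, 7], [3, 4, 6], [8]].

So P = [[1, 2, 5, 7], [3, 4, 6], [8]].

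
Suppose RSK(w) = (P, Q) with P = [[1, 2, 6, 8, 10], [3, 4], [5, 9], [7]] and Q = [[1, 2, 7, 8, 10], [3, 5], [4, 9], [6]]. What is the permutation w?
7 9 5 3 4 1 6 8 2 10

Reverse the RSK construction: for i from n down to 1, find the cell of Q containing i, remove the entry at that cell from P, and reverse-bump it up through P; the value ejected from row 1 is w(i).

Step i=10: Q has 10 at row 1, column 5; remove that cell from P, ejecting 10. So w(10) = 10. P is now [[1, 2, 6, 8], [3, 4], [5, 9], [7]].
Step i=9: Q has 9 at row 3, column 2; remove 9 from row 3 of P and reverse-bump: 9 enters row 2 and ejects 4; 4 enters row 1 and ejects 2. So w(9) = 2. P is now [[1, 4, 6, 8], [3, 9], [5], [7]].
Step i=8: Q has 8 at row 1, column 4; remove that cell from P, ejecting 8. So w(8) = 8. P is now [[1, 4, 6], [3, 9], [5], [7]].
Step i=7: Q has 7 at row 1, column 3; remove that cell from P, ejecting 6. So w(7) = 6. P is now [[1, 4], [3, 9], [5], [7]].
Step i=6: Q has 6 at row 4, column 1; remove 7 from row 4 of P and reverse-bump: 7 enters row 3 and ejects 5; 5 enters row 2 and ejects 3; 3 enters row 1 and ejects 1. So w(6) = 1. P is now [[3, 4], [5, 9], [7]].
Step i=5: Q has 5 at row 2, column 2; remove 9 from row 2 of P and reverse-bump: 9 enters row 1 and ejects 4. So w(5) = 4. P is now [[3, 9], [5], [7]].
Step i=4: Q has 4 at row 3, column 1; remove 7 from row 3 of P and reverse-bump: 7 enters row 2 and ejects 5; 5 enters row 1 and ejects 3. So w(4) = 3. P is now [[5, 9], [7]].
Step i=3: Q has 3 at row 2, column 1; remove 7 from row 2 of P and reverse-bump: 7 enters row 1 and ejects 5. So w(3) = 5. P is now [[7, 9]].
Step i=2: Q has 2 at row 1, column 2; remove that cell from P, ejecting 9. So w(2) = 9. P is now [[7]].
Step i=1: Q has 1 at row 1, column 1; remove that cell from P, ejecting 7. So w(1) = 7. P is now [].

So w = 7 9 5 3 4 1 6 8 2 10.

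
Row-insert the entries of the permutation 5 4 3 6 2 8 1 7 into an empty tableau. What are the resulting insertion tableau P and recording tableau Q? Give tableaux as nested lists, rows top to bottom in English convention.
P = [[1, 6, 7], [2, 8], [3], [4], [5]], Q = [[1, 4, 6], [2, 8], [3], [5], [7]]

Insert each entry of the permutation into P by Schensted row insertion, recording in Q the position of each new cell.

Insert 5: appended to row 1. P = [[5]].
Insert 4: 4 bumps 5 from row 1; 5 starts row 2. P = [[4], [5]].
Insert 3: 3 bumps 4 from row 1; 4 bumps 5 from row 2; 5 starts row 3. P = [[3], [4], [5]].
Insert 6: appended to row 1. P = [[3, 6], [4], [5]].
Insert 2: 2 bumps 3 from row 1; 3 bumps 4 from row 2; 4 bumps 5 from row 3; 5 starts row 4. P = [[2, 6], [3], [4], [5]].
Insert 8: appended to row 1. P = [[2, 6, 8], [3], [4], [5]].
Insert 1: 1 bumps 2 from row 1; 2 bumps 3 from row 2; 3 bumps 4 from row 3; 4 bumps 5 from row 4; 5 starts row 5. P = [[1, 6, 8], [2], [3], [4], [5]].
Insert 7: 7 bumps 8 from row 1; 8 appends to row 2. P = [[1, 6, 7], [2, 8], [3], [4], [5]].

So P = [[1, 6, 7], [2, 8], [3], [4], [5]], Q = [[1, 4, 6], [2, 8], [3], [5], [7]].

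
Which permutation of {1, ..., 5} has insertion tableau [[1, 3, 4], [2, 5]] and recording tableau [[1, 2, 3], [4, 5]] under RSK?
2 3 5 1 4

Reverse the RSK construction: for i from n down to 1, find the cell of Q containing i, remove the entry at that cell from P, and reverse-bump it up through P; the value ejected from row 1 is w(i).

Step i=5: Q has 5 at row 2, column 2; remove 5 from row 2 of P and reverse-bump: 5 enters row 1 and ejects 4. So w(5) = 4. P is now [[1, 3, 5], [2]].
Step i=4: Q has 4 at row 2, column 1; remove 2 from row 2 of P and reverse-bump: 2 enters row 1 and ejects 1. So w(4) = 1. P is now [[2, 3, 5]].
Step i=3: Q has 3 at row 1, column 3; remove that cell from P, ejecting 5. So w(3) = 5. P is now [[2, 3]].
Step i=2: Q has 2 at row 1, column 2; remove that cell from P, ejecting 3. So w(2) = 3. P is now [[2]].
Step i=1: Q has 1 at row 1, column 1; remove that cell from P, ejecting 2. So w(1) = 2. P is now [].

So w = 2 3 5 1 4.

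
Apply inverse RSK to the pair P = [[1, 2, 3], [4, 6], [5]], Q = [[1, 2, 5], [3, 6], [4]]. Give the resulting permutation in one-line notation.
Reverse the RSK construction: for i from n down to 1, find the cell of Q containing i, remove the entry at that cell from P, and reverse-bump it up through P; the value ejected from row 1 is w(i).

Step i=6: Q has 6 at row 2, column 2; remove 6 from row 2 of P and reverse-bump: 6 enters row 1 and ejects 3. So w(6) = 3. P is now [[1, 2, 6], [4], [5]].
Step i=5: Q has 5 at row 1, column 3; remove that cell from P, ejecting 6. So w(5) = 6. P is now [[1, 2], [4], [5]].
Step i=4: Q has 4 at row 3, column 1; remove 5 from row 3 of P and reverse-bump: 5 enters row 2 and ejects 4; 4 enters row 1 and ejects 2. So w(4) = 2. P is now [[1, 4], [5]].
Step i=3: Q has 3 at row 2, column 1; remove 5 from row 2 of P and reverse-bump: 5 enters row 1 and ejects 4. So w(3) = 4. P is now [[1, 5]].
Step i=2: Q has 2 at row 1, column 2; remove that cell from P, ejecting 5. So w(2) = 5. P is now [[1]].
Step i=1: Q has 1 at row 1, column 1; remove that cell from P, ejecting 1. So w(1) = 1. P is now [].

So w = 1 5 4 2 6 3.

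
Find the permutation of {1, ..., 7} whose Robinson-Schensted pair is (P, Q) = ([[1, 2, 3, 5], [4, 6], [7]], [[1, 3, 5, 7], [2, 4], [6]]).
4 1 7 2 6 3 5

Reverse the RSK construction: for i from n down to 1, find the cell of Q containing i, remove the entry at that cell from P, and reverse-bump it up through P; the value ejected from row 1 is w(i).

Step i=7: Q has 7 at row 1, column 4; remove that cell from P, ejecting 5. So w(7) = 5. P is now [[1, 2, 3], [4, 6], [7]].
Step i=6: Q has 6 at row 3, column 1; remove 7 from row 3 of P and reverse-bump: 7 enters row 2 and ejects 6; 6 enters row 1 and ejects 3. So w(6) = 3. P is now [[1, 2, 6], [4, 7]].
Step i=5: Q has 5 at row 1, column 3; remove that cell from P, ejecting 6. So w(5) = 6. P is now [[1, 2], [4, 7]].
Step i=4: Q has 4 at row 2, column 2; remove 7 from row 2 of P and reverse-bump: 7 enters row 1 and ejects 2. So w(4) = 2. P is now [[1, 7], [4]].
Step i=3: Q has 3 at row 1, column 2; remove that cell from P, ejecting 7. So w(3) = 7. P is now [[1], [4]].
Step i=2: Q has 2 at row 2, column 1; remove 4 from row 2 of P and reverse-bump: 4 enters row 1 and ejects 1. So w(2) = 1. P is now [[4]].
Step i=1: Q has 1 at row 1, column 1; remove that cell from P, ejecting 4. So w(1) = 4. P is now [].

So w = 4 1 7 2 6 3 5.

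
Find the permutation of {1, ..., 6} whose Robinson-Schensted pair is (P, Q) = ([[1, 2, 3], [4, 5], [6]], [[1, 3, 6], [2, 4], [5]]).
4 1 6 5 2 3

Reverse the RSK construction: for i from n down to 1, find the cell of Q containing i, remove the entry at that cell from P, and reverse-bump it up through P; the value ejected from row 1 is w(i).

Step i=6: Q has 6 at row 1, column 3; remove that cell from P, ejecting 3. So w(6) = 3. P is now [[1, 2], [4, 5], [6]].
Step i=5: Q has 5 at row 3, column 1; remove 6 from row 3 of P and reverse-bump: 6 enters row 2 and ejects 5; 5 enters row 1 and ejects 2. So w(5) = 2. P is now [[1, 5], [4, 6]].
Step i=4: Q has 4 at row 2, column 2; remove 6 from row 2 of P and reverse-bump: 6 enters row 1 and ejects 5. So w(4) = 5. P is now [[1, 6], [4]].
Step i=3: Q has 3 at row 1, column 2; remove that cell from P, ejecting 6. So w(3) = 6. P is now [[1], [4]].
Step i=2: Q has 2 at row 2, column 1; remove 4 from row 2 of P and reverse-bump: 4 enters row 1 and ejects 1. So w(2) = 1. P is now [[4]].
Step i=1: Q has 1 at row 1, column 1; remove that cell from P, ejecting 4. So w(1) = 4. P is now [].

So w = 4 1 6 5 2 3.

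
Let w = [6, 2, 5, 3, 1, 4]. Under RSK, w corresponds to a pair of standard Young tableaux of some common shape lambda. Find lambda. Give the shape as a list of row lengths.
[3, 1, 1, 1]

Row-insert each entry into an empty tableau.

After inserting 6: P = [[6]].
After inserting 2: P = [[2], [6]].
After inserting 5: P = [[2, 5], [6]].
After inserting 3: P = [[2, 3], [5], [6]].
After inserting 1: P = [[1, 3], [2], [5], [6]].
After inserting 4: P = [[1, 3, 4], [2], [5], [6]].

The final insertion tableau P = [[1, 3, 4], [2], [5], [6]] has shape [3, 1, 1, 1].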